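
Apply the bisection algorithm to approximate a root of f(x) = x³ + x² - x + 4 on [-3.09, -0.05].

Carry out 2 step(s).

f(x) = x³ + x² - x + 4
Initial interval: [-3.09, -0.05]

Iteration 1:
  c_1 = (-3.090000 + (-0.050000))/2 = -1.570000
  f(c_1) = f(-1.570000) = 4.165007
  f(a) × f(c) < 0, new interval: [-3.090000, -1.570000]
Iteration 2:
  c_2 = (-3.090000 + (-1.570000))/2 = -2.330000
  f(c_2) = f(-2.330000) = -0.890437
  f(a) × f(c) ≥ 0, new interval: [-2.330000, -1.570000]

After 2 iteration(s), the approximation is c_2 = -2.330000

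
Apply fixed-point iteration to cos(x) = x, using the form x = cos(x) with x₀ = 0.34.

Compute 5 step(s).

Equation: cos(x) = x
Fixed-point form: x = cos(x)
x₀ = 0.34

x_1 = g(0.340000) = 0.942755
x_2 = g(0.942755) = 0.587561
x_3 = g(0.587561) = 0.832295
x_4 = g(0.832295) = 0.673180
x_5 = g(0.673180) = 0.781843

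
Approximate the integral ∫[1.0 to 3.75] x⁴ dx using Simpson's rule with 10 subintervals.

f(x) = x⁴
a = 1.0, b = 3.75, n = 10
h = (b - a)/n = 0.275000

Simpson's rule: (h/3)[f(x₀) + 4f(x₁) + 2f(x₂) + ... + f(xₙ)]

x_0 = 1.0000, f(x_0) = 1.000000, coefficient = 1
x_1 = 1.2750, f(x_1) = 2.642657, coefficient = 4
x_2 = 1.5500, f(x_2) = 5.772006, coefficient = 2
x_3 = 1.8250, f(x_3) = 11.093063, coefficient = 4
x_4 = 2.1000, f(x_4) = 19.448100, coefficient = 2
x_5 = 2.3750, f(x_5) = 31.816650, coefficient = 4
x_6 = 2.6500, f(x_6) = 49.315506, coefficient = 2
x_7 = 2.9250, f(x_7) = 73.198719, coefficient = 4
x_8 = 3.2000, f(x_8) = 104.857600, coefficient = 2
x_9 = 3.4750, f(x_9) = 145.820719, coefficient = 4
x_10 = 3.7500, f(x_10) = 197.753906, coefficient = 1

I ≈ (0.275000/3) × 1615.827564 = 148.117527
Exact value: 148.115430
Error: 0.002097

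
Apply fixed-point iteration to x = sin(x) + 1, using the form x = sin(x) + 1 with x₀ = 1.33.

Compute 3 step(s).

Equation: x = sin(x) + 1
Fixed-point form: x = sin(x) + 1
x₀ = 1.33

x_1 = g(1.330000) = 1.971148
x_2 = g(1.971148) = 1.920924
x_3 = g(1.920924) = 1.939329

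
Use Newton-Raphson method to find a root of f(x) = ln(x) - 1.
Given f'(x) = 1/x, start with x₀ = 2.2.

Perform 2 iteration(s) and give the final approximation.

f(x) = ln(x) - 1
f'(x) = 1/x
x₀ = 2.2

Newton-Raphson formula: x_{n+1} = x_n - f(x_n)/f'(x_n)

Iteration 1:
  f(2.200000) = -0.211543
  f'(2.200000) = 0.454545
  x_1 = 2.200000 - (-0.211543)/0.454545 = 2.665394
Iteration 2:
  f(2.665394) = -0.019648
  f'(2.665394) = 0.375179
  x_2 = 2.665394 - (-0.019648)/0.375179 = 2.717764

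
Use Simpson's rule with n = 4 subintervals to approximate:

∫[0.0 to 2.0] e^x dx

f(x) = e^x
a = 0.0, b = 2.0, n = 4
h = (b - a)/n = 0.500000

Simpson's rule: (h/3)[f(x₀) + 4f(x₁) + 2f(x₂) + ... + f(xₙ)]

x_0 = 0.0000, f(x_0) = 1.000000, coefficient = 1
x_1 = 0.5000, f(x_1) = 1.648721, coefficient = 4
x_2 = 1.0000, f(x_2) = 2.718282, coefficient = 2
x_3 = 1.5000, f(x_3) = 4.481689, coefficient = 4
x_4 = 2.0000, f(x_4) = 7.389056, coefficient = 1

I ≈ (0.500000/3) × 38.347261 = 6.391210
Exact value: 6.389056
Error: 0.002154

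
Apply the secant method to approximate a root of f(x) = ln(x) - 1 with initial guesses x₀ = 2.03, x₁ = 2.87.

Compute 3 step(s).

f(x) = ln(x) - 1
x₀ = 2.03, x₁ = 2.87

Secant formula: x_{n+1} = x_n - f(x_n)(x_n - x_{n-1})/(f(x_n) - f(x_{n-1}))

Iteration 1:
  f(2.030000) = -0.291964
  f(2.870000) = 0.054312
  x_2 = 2.870000 - 0.054312×(2.870000 - 2.030000)/(0.054312 - (-0.291964))
       = 2.738249
Iteration 2:
  f(2.870000) = 0.054312
  f(2.738249) = 0.007319
  x_3 = 2.738249 - 0.007319×(2.738249 - 2.870000)/(0.007319 - 0.054312)
       = 2.717730
Iteration 3:
  f(2.738249) = 0.007319
  f(2.717730) = -0.000203
  x_4 = 2.717730 - (-0.000203)×(2.717730 - 2.738249)/(-0.000203 - 0.007319)
       = 2.718284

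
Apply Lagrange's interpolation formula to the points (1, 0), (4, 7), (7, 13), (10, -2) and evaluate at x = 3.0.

Lagrange interpolation formula:
P(x) = Σ yᵢ × Lᵢ(x)
where Lᵢ(x) = Π_{j≠i} (x - xⱼ)/(xᵢ - xⱼ)

L_0(3.0) = (3.0 - 4)/(1 - 4) × (3.0 - 7)/(1 - 7) × (3.0 - 10)/(1 - 10) = 0.172840
L_1(3.0) = (3.0 - 1)/(4 - 1) × (3.0 - 7)/(4 - 7) × (3.0 - 10)/(4 - 10) = 1.037037
L_2(3.0) = (3.0 - 1)/(7 - 1) × (3.0 - 4)/(7 - 4) × (3.0 - 10)/(7 - 10) = -0.259259
L_3(3.0) = (3.0 - 1)/(10 - 1) × (3.0 - 4)/(10 - 4) × (3.0 - 7)/(10 - 7) = 0.049383

P(3.0) = 0×L_0(3.0) + 7×L_1(3.0) + 13×L_2(3.0) + (-2)×L_3(3.0)
P(3.0) = 3.790123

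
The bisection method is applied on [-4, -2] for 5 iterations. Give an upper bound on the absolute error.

Bisection error bound: |error| ≤ (b-a)/2^n
|error| ≤ (-2 - (-4))/2^5 = 2/2^5
|error| ≤ 0.0625000000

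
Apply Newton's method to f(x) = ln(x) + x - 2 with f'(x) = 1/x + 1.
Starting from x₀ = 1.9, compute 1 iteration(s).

f(x) = ln(x) + x - 2
f'(x) = 1/x + 1
x₀ = 1.9

Newton-Raphson formula: x_{n+1} = x_n - f(x_n)/f'(x_n)

Iteration 1:
  f(1.900000) = 0.541854
  f'(1.900000) = 1.526316
  x_1 = 1.900000 - 0.541854/1.526316 = 1.544992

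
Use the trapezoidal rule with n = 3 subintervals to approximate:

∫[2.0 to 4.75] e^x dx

f(x) = e^x
a = 2.0, b = 4.75, n = 3
h = (b - a)/n = 0.916667

Trapezoidal rule: (h/2)[f(x₀) + 2f(x₁) + 2f(x₂) + ... + f(xₙ)]

x_0 = 2.0000, f(x_0) = 7.389056, coefficient = 1
x_1 = 2.9167, f(x_1) = 18.479586, coefficient = 2
x_2 = 3.8333, f(x_2) = 46.216336, coefficient = 2
x_3 = 4.7500, f(x_3) = 115.584285, coefficient = 1

I ≈ (0.916667/2) × 252.365185 = 115.667377
Exact value: 108.195228
Error: 7.472148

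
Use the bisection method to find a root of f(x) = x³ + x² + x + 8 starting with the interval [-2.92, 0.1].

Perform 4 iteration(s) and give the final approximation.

f(x) = x³ + x² + x + 8
Initial interval: [-2.92, 0.1]

Iteration 1:
  c_1 = (-2.920000 + 0.100000)/2 = -1.410000
  f(c_1) = f(-1.410000) = 5.774879
  f(a) × f(c) < 0, new interval: [-2.920000, -1.410000]
Iteration 2:
  c_2 = (-2.920000 + (-1.410000))/2 = -2.165000
  f(c_2) = f(-2.165000) = 0.374383
  f(a) × f(c) < 0, new interval: [-2.920000, -2.165000]
Iteration 3:
  c_3 = (-2.920000 + (-2.165000))/2 = -2.542500
  f(c_3) = f(-2.542500) = -4.513692
  f(a) × f(c) ≥ 0, new interval: [-2.542500, -2.165000]
Iteration 4:
  c_4 = (-2.542500 + (-2.165000))/2 = -2.353750
  f(c_4) = f(-2.353750) = -1.853713
  f(a) × f(c) ≥ 0, new interval: [-2.353750, -2.165000]

After 4 iteration(s), the approximation is c_4 = -2.353750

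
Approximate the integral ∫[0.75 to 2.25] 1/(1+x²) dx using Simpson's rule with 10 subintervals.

f(x) = 1/(1+x²)
a = 0.75, b = 2.25, n = 10
h = (b - a)/n = 0.150000

Simpson's rule: (h/3)[f(x₀) + 4f(x₁) + 2f(x₂) + ... + f(xₙ)]

x_0 = 0.7500, f(x_0) = 0.640000, coefficient = 1
x_1 = 0.9000, f(x_1) = 0.552486, coefficient = 4
x_2 = 1.0500, f(x_2) = 0.475624, coefficient = 2
x_3 = 1.2000, f(x_3) = 0.409836, coefficient = 4
x_4 = 1.3500, f(x_4) = 0.354296, coefficient = 2
x_5 = 1.5000, f(x_5) = 0.307692, coefficient = 4
x_6 = 1.6500, f(x_6) = 0.268637, coefficient = 2
x_7 = 1.8000, f(x_7) = 0.235849, coefficient = 4
x_8 = 1.9500, f(x_8) = 0.208225, coefficient = 2
x_9 = 2.1000, f(x_9) = 0.184843, coefficient = 4
x_10 = 2.2500, f(x_10) = 0.164948, coefficient = 1

I ≈ (0.150000/3) × 10.181338 = 0.509067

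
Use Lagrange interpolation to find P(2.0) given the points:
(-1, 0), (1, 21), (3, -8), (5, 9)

Lagrange interpolation formula:
P(x) = Σ yᵢ × Lᵢ(x)
where Lᵢ(x) = Π_{j≠i} (x - xⱼ)/(xᵢ - xⱼ)

L_0(2.0) = (2.0 - 1)/(-1 - 1) × (2.0 - 3)/(-1 - 3) × (2.0 - 5)/(-1 - 5) = -0.062500
L_1(2.0) = (2.0 - (-1))/(1 - (-1)) × (2.0 - 3)/(1 - 3) × (2.0 - 5)/(1 - 5) = 0.562500
L_2(2.0) = (2.0 - (-1))/(3 - (-1)) × (2.0 - 1)/(3 - 1) × (2.0 - 5)/(3 - 5) = 0.562500
L_3(2.0) = (2.0 - (-1))/(5 - (-1)) × (2.0 - 1)/(5 - 1) × (2.0 - 3)/(5 - 3) = -0.062500

P(2.0) = 0×L_0(2.0) + 21×L_1(2.0) + (-8)×L_2(2.0) + 9×L_3(2.0)
P(2.0) = 6.750000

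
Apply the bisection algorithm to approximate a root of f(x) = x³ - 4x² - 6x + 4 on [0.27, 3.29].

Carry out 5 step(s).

f(x) = x³ - 4x² - 6x + 4
Initial interval: [0.27, 3.29]

Iteration 1:
  c_1 = (0.270000 + 3.290000)/2 = 1.780000
  f(c_1) = f(1.780000) = -13.713848
  f(a) × f(c) < 0, new interval: [0.270000, 1.780000]
Iteration 2:
  c_2 = (0.270000 + 1.780000)/2 = 1.025000
  f(c_2) = f(1.025000) = -5.275609
  f(a) × f(c) < 0, new interval: [0.270000, 1.025000]
Iteration 3:
  c_3 = (0.270000 + 1.025000)/2 = 0.647500
  f(c_3) = f(0.647500) = -1.290557
  f(a) × f(c) < 0, new interval: [0.270000, 0.647500]
Iteration 4:
  c_4 = (0.270000 + 0.647500)/2 = 0.458750
  f(c_4) = f(0.458750) = 0.502238
  f(a) × f(c) ≥ 0, new interval: [0.458750, 0.647500]
Iteration 5:
  c_5 = (0.458750 + 0.647500)/2 = 0.553125
  f(c_5) = f(0.553125) = -0.373312
  f(a) × f(c) < 0, new interval: [0.458750, 0.553125]

After 5 iteration(s), the approximation is c_5 = 0.553125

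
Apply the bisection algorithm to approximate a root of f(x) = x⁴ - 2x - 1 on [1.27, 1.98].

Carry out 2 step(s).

f(x) = x⁴ - 2x - 1
Initial interval: [1.27, 1.98]

Iteration 1:
  c_1 = (1.270000 + 1.980000)/2 = 1.625000
  f(c_1) = f(1.625000) = 2.722900
  f(a) × f(c) < 0, new interval: [1.270000, 1.625000]
Iteration 2:
  c_2 = (1.270000 + 1.625000)/2 = 1.447500
  f(c_2) = f(1.447500) = 0.495099
  f(a) × f(c) < 0, new interval: [1.270000, 1.447500]

After 2 iteration(s), the approximation is c_2 = 1.447500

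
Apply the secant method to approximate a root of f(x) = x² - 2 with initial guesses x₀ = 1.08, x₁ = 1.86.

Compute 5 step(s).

f(x) = x² - 2
x₀ = 1.08, x₁ = 1.86

Secant formula: x_{n+1} = x_n - f(x_n)(x_n - x_{n-1})/(f(x_n) - f(x_{n-1}))

Iteration 1:
  f(1.080000) = -0.833600
  f(1.860000) = 1.459600
  x_2 = 1.860000 - 1.459600×(1.860000 - 1.080000)/(1.459600 - (-0.833600))
       = 1.363537
Iteration 2:
  f(1.860000) = 1.459600
  f(1.363537) = -0.140766
  x_3 = 1.363537 - (-0.140766)×(1.363537 - 1.860000)/(-0.140766 - 1.459600)
       = 1.407206
Iteration 3:
  f(1.363537) = -0.140766
  f(1.407206) = -0.019773
  x_4 = 1.407206 - (-0.019773)×(1.407206 - 1.363537)/(-0.019773 - (-0.140766))
       = 1.414342
Iteration 4:
  f(1.407206) = -0.019773
  f(1.414342) = 0.000363
  x_5 = 1.414342 - 0.000363×(1.414342 - 1.407206)/(0.000363 - (-0.019773))
       = 1.414213
Iteration 5:
  f(1.414342) = 0.000363
  f(1.414213) = -0.000001
  x_6 = 1.414213 - (-0.000001)×(1.414213 - 1.414342)/(-0.000001 - 0.000363)
       = 1.414214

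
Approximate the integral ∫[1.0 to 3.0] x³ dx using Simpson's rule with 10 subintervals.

f(x) = x³
a = 1.0, b = 3.0, n = 10
h = (b - a)/n = 0.200000

Simpson's rule: (h/3)[f(x₀) + 4f(x₁) + 2f(x₂) + ... + f(xₙ)]

x_0 = 1.0000, f(x_0) = 1.000000, coefficient = 1
x_1 = 1.2000, f(x_1) = 1.728000, coefficient = 4
x_2 = 1.4000, f(x_2) = 2.744000, coefficient = 2
x_3 = 1.6000, f(x_3) = 4.096000, coefficient = 4
x_4 = 1.8000, f(x_4) = 5.832000, coefficient = 2
x_5 = 2.0000, f(x_5) = 8.000000, coefficient = 4
x_6 = 2.2000, f(x_6) = 10.648000, coefficient = 2
x_7 = 2.4000, f(x_7) = 13.824000, coefficient = 4
x_8 = 2.6000, f(x_8) = 17.576000, coefficient = 2
x_9 = 2.8000, f(x_9) = 21.952000, coefficient = 4
x_10 = 3.0000, f(x_10) = 27.000000, coefficient = 1

I ≈ (0.200000/3) × 300.000000 = 20.000000
Exact value: 20.000000
Error: 0.000000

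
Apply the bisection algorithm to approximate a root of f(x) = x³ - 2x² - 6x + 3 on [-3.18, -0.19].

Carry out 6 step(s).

f(x) = x³ - 2x² - 6x + 3
Initial interval: [-3.18, -0.19]

Iteration 1:
  c_1 = (-3.180000 + (-0.190000))/2 = -1.685000
  f(c_1) = f(-1.685000) = 2.647456
  f(a) × f(c) < 0, new interval: [-3.180000, -1.685000]
Iteration 2:
  c_2 = (-3.180000 + (-1.685000))/2 = -2.432500
  f(c_2) = f(-2.432500) = -8.632352
  f(a) × f(c) ≥ 0, new interval: [-2.432500, -1.685000]
Iteration 3:
  c_3 = (-2.432500 + (-1.685000))/2 = -2.058750
  f(c_3) = f(-2.058750) = -1.850315
  f(a) × f(c) ≥ 0, new interval: [-2.058750, -1.685000]
Iteration 4:
  c_4 = (-2.058750 + (-1.685000))/2 = -1.871875
  f(c_4) = f(-1.871875) = 0.664525
  f(a) × f(c) < 0, new interval: [-2.058750, -1.871875]
Iteration 5:
  c_5 = (-2.058750 + (-1.871875))/2 = -1.965313
  f(c_5) = f(-1.965313) = -0.523959
  f(a) × f(c) ≥ 0, new interval: [-1.965313, -1.871875]
Iteration 6:
  c_6 = (-1.965313 + (-1.871875))/2 = -1.918594
  f(c_6) = f(-1.918594) = 0.087211
  f(a) × f(c) < 0, new interval: [-1.965313, -1.918594]

After 6 iteration(s), the approximation is c_6 = -1.918594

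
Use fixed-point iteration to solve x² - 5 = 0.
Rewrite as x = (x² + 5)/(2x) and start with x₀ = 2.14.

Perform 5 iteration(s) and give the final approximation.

Equation: x² - 5 = 0
Fixed-point form: x = (x² + 5)/(2x)
x₀ = 2.14

x_1 = g(2.140000) = 2.238224
x_2 = g(2.238224) = 2.236069
x_3 = g(2.236069) = 2.236068
x_4 = g(2.236068) = 2.236068
x_5 = g(2.236068) = 2.236068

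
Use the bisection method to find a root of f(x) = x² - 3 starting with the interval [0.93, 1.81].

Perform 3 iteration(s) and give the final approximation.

f(x) = x² - 3
Initial interval: [0.93, 1.81]

Iteration 1:
  c_1 = (0.930000 + 1.810000)/2 = 1.370000
  f(c_1) = f(1.370000) = -1.123100
  f(a) × f(c) ≥ 0, new interval: [1.370000, 1.810000]
Iteration 2:
  c_2 = (1.370000 + 1.810000)/2 = 1.590000
  f(c_2) = f(1.590000) = -0.471900
  f(a) × f(c) ≥ 0, new interval: [1.590000, 1.810000]
Iteration 3:
  c_3 = (1.590000 + 1.810000)/2 = 1.700000
  f(c_3) = f(1.700000) = -0.110000
  f(a) × f(c) ≥ 0, new interval: [1.700000, 1.810000]

After 3 iteration(s), the approximation is c_3 = 1.700000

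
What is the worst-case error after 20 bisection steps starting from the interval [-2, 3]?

Bisection error bound: |error| ≤ (b-a)/2^n
|error| ≤ (3 - (-2))/2^20 = 5/2^20
|error| ≤ 0.0000047684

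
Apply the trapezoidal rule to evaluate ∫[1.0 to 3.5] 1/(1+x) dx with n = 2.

f(x) = 1/(1+x)
a = 1.0, b = 3.5, n = 2
h = (b - a)/n = 1.250000

Trapezoidal rule: (h/2)[f(x₀) + 2f(x₁) + 2f(x₂) + ... + f(xₙ)]

x_0 = 1.0000, f(x_0) = 0.500000, coefficient = 1
x_1 = 2.2500, f(x_1) = 0.307692, coefficient = 2
x_2 = 3.5000, f(x_2) = 0.222222, coefficient = 1

I ≈ (1.250000/2) × 1.337607 = 0.836004
Exact value: 0.810930
Error: 0.025074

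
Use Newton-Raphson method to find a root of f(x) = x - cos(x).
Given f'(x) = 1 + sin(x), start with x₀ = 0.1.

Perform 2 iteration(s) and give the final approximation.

f(x) = x - cos(x)
f'(x) = 1 + sin(x)
x₀ = 0.1

Newton-Raphson formula: x_{n+1} = x_n - f(x_n)/f'(x_n)

Iteration 1:
  f(0.100000) = -0.895004
  f'(0.100000) = 1.099833
  x_1 = 0.100000 - (-0.895004)/1.099833 = 0.913763
Iteration 2:
  f(0.913763) = 0.302993
  f'(0.913763) = 1.791808
  x_2 = 0.913763 - 0.302993/1.791808 = 0.744664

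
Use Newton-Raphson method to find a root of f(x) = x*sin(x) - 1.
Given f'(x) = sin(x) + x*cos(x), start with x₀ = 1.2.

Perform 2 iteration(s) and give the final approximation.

f(x) = x*sin(x) - 1
f'(x) = sin(x) + x*cos(x)
x₀ = 1.2

Newton-Raphson formula: x_{n+1} = x_n - f(x_n)/f'(x_n)

Iteration 1:
  f(1.200000) = 0.118447
  f'(1.200000) = 1.366868
  x_1 = 1.200000 - 0.118447/1.366868 = 1.113344
Iteration 2:
  f(1.113344) = -0.001129
  f'(1.113344) = 1.388904
  x_2 = 1.113344 - (-0.001129)/1.388904 = 1.114157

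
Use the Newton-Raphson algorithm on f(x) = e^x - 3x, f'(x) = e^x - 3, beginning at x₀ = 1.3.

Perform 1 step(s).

f(x) = e^x - 3x
f'(x) = e^x - 3
x₀ = 1.3

Newton-Raphson formula: x_{n+1} = x_n - f(x_n)/f'(x_n)

Iteration 1:
  f(1.300000) = -0.230703
  f'(1.300000) = 0.669297
  x_1 = 1.300000 - (-0.230703)/0.669297 = 1.644695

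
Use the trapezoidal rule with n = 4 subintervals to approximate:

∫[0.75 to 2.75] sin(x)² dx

f(x) = sin(x)²
a = 0.75, b = 2.75, n = 4
h = (b - a)/n = 0.500000

Trapezoidal rule: (h/2)[f(x₀) + 2f(x₁) + 2f(x₂) + ... + f(xₙ)]

x_0 = 0.7500, f(x_0) = 0.464631, coefficient = 1
x_1 = 1.2500, f(x_1) = 0.900572, coefficient = 2
x_2 = 1.7500, f(x_2) = 0.968228, coefficient = 2
x_3 = 2.2500, f(x_3) = 0.605398, coefficient = 2
x_4 = 2.7500, f(x_4) = 0.145665, coefficient = 1

I ≈ (0.500000/2) × 5.558693 = 1.389673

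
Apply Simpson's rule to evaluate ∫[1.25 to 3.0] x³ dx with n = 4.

f(x) = x³
a = 1.25, b = 3.0, n = 4
h = (b - a)/n = 0.437500

Simpson's rule: (h/3)[f(x₀) + 4f(x₁) + 2f(x₂) + ... + f(xₙ)]

x_0 = 1.2500, f(x_0) = 1.953125, coefficient = 1
x_1 = 1.6875, f(x_1) = 4.805420, coefficient = 4
x_2 = 2.1250, f(x_2) = 9.595703, coefficient = 2
x_3 = 2.5625, f(x_3) = 16.826416, coefficient = 4
x_4 = 3.0000, f(x_4) = 27.000000, coefficient = 1

I ≈ (0.437500/3) × 134.671875 = 19.639648
Exact value: 19.639648
Error: 0.000000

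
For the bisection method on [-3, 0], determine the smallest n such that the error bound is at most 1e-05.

We need (b-a)/2^n ≤ 1e-05
(0 - (-3))/2^n ≤ 1e-05
3/2^n ≤ 1e-05
2^n ≥ 300000
n ≥ log₂(300000) = 18.19
n ≥ 19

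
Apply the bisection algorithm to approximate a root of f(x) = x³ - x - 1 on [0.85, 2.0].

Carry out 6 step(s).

f(x) = x³ - x - 1
Initial interval: [0.85, 2.0]

Iteration 1:
  c_1 = (0.850000 + 2.000000)/2 = 1.425000
  f(c_1) = f(1.425000) = 0.468641
  f(a) × f(c) < 0, new interval: [0.850000, 1.425000]
Iteration 2:
  c_2 = (0.850000 + 1.425000)/2 = 1.137500
  f(c_2) = f(1.137500) = -0.665682
  f(a) × f(c) ≥ 0, new interval: [1.137500, 1.425000]
Iteration 3:
  c_3 = (1.137500 + 1.425000)/2 = 1.281250
  f(c_3) = f(1.281250) = -0.177948
  f(a) × f(c) ≥ 0, new interval: [1.281250, 1.425000]
Iteration 4:
  c_4 = (1.281250 + 1.425000)/2 = 1.353125
  f(c_4) = f(1.353125) = 0.124376
  f(a) × f(c) < 0, new interval: [1.281250, 1.353125]
Iteration 5:
  c_5 = (1.281250 + 1.353125)/2 = 1.317187
  f(c_5) = f(1.317187) = -0.031890
  f(a) × f(c) ≥ 0, new interval: [1.317187, 1.353125]
Iteration 6:
  c_6 = (1.317187 + 1.353125)/2 = 1.335156
  f(c_6) = f(1.335156) = 0.044950
  f(a) × f(c) < 0, new interval: [1.317187, 1.335156]

After 6 iteration(s), the approximation is c_6 = 1.335156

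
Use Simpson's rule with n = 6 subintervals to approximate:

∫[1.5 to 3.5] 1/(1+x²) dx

f(x) = 1/(1+x²)
a = 1.5, b = 3.5, n = 6
h = (b - a)/n = 0.333333

Simpson's rule: (h/3)[f(x₀) + 4f(x₁) + 2f(x₂) + ... + f(xₙ)]

x_0 = 1.5000, f(x_0) = 0.307692, coefficient = 1
x_1 = 1.8333, f(x_1) = 0.229299, coefficient = 4
x_2 = 2.1667, f(x_2) = 0.175610, coefficient = 2
x_3 = 2.5000, f(x_3) = 0.137931, coefficient = 4
x_4 = 2.8333, f(x_4) = 0.110769, coefficient = 2
x_5 = 3.1667, f(x_5) = 0.090680, coefficient = 4
x_6 = 3.5000, f(x_6) = 0.075472, coefficient = 1

I ≈ (0.333333/3) × 2.787564 = 0.309729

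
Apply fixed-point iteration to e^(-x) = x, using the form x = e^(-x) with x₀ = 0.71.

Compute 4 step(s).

Equation: e^(-x) = x
Fixed-point form: x = e^(-x)
x₀ = 0.71

x_1 = g(0.710000) = 0.491644
x_2 = g(0.491644) = 0.611620
x_3 = g(0.611620) = 0.542471
x_4 = g(0.542471) = 0.581310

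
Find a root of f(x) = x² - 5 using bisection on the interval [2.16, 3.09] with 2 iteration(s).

f(x) = x² - 5
Initial interval: [2.16, 3.09]

Iteration 1:
  c_1 = (2.160000 + 3.090000)/2 = 2.625000
  f(c_1) = f(2.625000) = 1.890625
  f(a) × f(c) < 0, new interval: [2.160000, 2.625000]
Iteration 2:
  c_2 = (2.160000 + 2.625000)/2 = 2.392500
  f(c_2) = f(2.392500) = 0.724056
  f(a) × f(c) < 0, new interval: [2.160000, 2.392500]

After 2 iteration(s), the approximation is c_2 = 2.392500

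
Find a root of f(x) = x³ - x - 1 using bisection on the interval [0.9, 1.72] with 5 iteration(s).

f(x) = x³ - x - 1
Initial interval: [0.9, 1.72]

Iteration 1:
  c_1 = (0.900000 + 1.720000)/2 = 1.310000
  f(c_1) = f(1.310000) = -0.061909
  f(a) × f(c) ≥ 0, new interval: [1.310000, 1.720000]
Iteration 2:
  c_2 = (1.310000 + 1.720000)/2 = 1.515000
  f(c_2) = f(1.515000) = 0.962266
  f(a) × f(c) < 0, new interval: [1.310000, 1.515000]
Iteration 3:
  c_3 = (1.310000 + 1.515000)/2 = 1.412500
  f(c_3) = f(1.412500) = 0.405658
  f(a) × f(c) < 0, new interval: [1.310000, 1.412500]
Iteration 4:
  c_4 = (1.310000 + 1.412500)/2 = 1.361250
  f(c_4) = f(1.361250) = 0.161148
  f(a) × f(c) < 0, new interval: [1.310000, 1.361250]
Iteration 5:
  c_5 = (1.310000 + 1.361250)/2 = 1.335625
  f(c_5) = f(1.335625) = 0.046989
  f(a) × f(c) < 0, new interval: [1.310000, 1.335625]

After 5 iteration(s), the approximation is c_5 = 1.335625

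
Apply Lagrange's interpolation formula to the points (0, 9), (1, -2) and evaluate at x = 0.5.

Lagrange interpolation formula:
P(x) = Σ yᵢ × Lᵢ(x)
where Lᵢ(x) = Π_{j≠i} (x - xⱼ)/(xᵢ - xⱼ)

L_0(0.5) = (0.5 - 1)/(0 - 1) = 0.500000
L_1(0.5) = (0.5 - 0)/(1 - 0) = 0.500000

P(0.5) = 9×L_0(0.5) + (-2)×L_1(0.5)
P(0.5) = 3.500000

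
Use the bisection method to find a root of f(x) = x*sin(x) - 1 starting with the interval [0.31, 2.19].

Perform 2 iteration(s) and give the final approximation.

f(x) = x*sin(x) - 1
Initial interval: [0.31, 2.19]

Iteration 1:
  c_1 = (0.310000 + 2.190000)/2 = 1.250000
  f(c_1) = f(1.250000) = 0.186231
  f(a) × f(c) < 0, new interval: [0.310000, 1.250000]
Iteration 2:
  c_2 = (0.310000 + 1.250000)/2 = 0.780000
  f(c_2) = f(0.780000) = -0.451442
  f(a) × f(c) ≥ 0, new interval: [0.780000, 1.250000]

After 2 iteration(s), the approximation is c_2 = 0.780000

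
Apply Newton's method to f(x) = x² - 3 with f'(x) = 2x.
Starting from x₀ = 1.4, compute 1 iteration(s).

f(x) = x² - 3
f'(x) = 2x
x₀ = 1.4

Newton-Raphson formula: x_{n+1} = x_n - f(x_n)/f'(x_n)

Iteration 1:
  f(1.400000) = -1.040000
  f'(1.400000) = 2.800000
  x_1 = 1.400000 - (-1.040000)/2.800000 = 1.771429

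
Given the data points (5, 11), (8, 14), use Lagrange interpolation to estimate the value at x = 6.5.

Lagrange interpolation formula:
P(x) = Σ yᵢ × Lᵢ(x)
where Lᵢ(x) = Π_{j≠i} (x - xⱼ)/(xᵢ - xⱼ)

L_0(6.5) = (6.5 - 8)/(5 - 8) = 0.500000
L_1(6.5) = (6.5 - 5)/(8 - 5) = 0.500000

P(6.5) = 11×L_0(6.5) + 14×L_1(6.5)
P(6.5) = 12.500000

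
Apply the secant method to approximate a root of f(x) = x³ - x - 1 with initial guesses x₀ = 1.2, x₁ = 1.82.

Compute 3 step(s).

f(x) = x³ - x - 1
x₀ = 1.2, x₁ = 1.82

Secant formula: x_{n+1} = x_n - f(x_n)(x_n - x_{n-1})/(f(x_n) - f(x_{n-1}))

Iteration 1:
  f(1.200000) = -0.472000
  f(1.820000) = 3.208568
  x_2 = 1.820000 - 3.208568×(1.820000 - 1.200000)/(3.208568 - (-0.472000))
       = 1.279509
Iteration 2:
  f(1.820000) = 3.208568
  f(1.279509) = -0.184768
  x_3 = 1.279509 - (-0.184768)×(1.279509 - 1.820000)/(-0.184768 - 3.208568)
       = 1.308939
Iteration 3:
  f(1.279509) = -0.184768
  f(1.308939) = -0.066305
  x_4 = 1.308939 - (-0.066305)×(1.308939 - 1.279509)/(-0.066305 - (-0.184768))
       = 1.325411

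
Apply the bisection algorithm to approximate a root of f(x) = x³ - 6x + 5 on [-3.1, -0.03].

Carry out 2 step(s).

f(x) = x³ - 6x + 5
Initial interval: [-3.1, -0.03]

Iteration 1:
  c_1 = (-3.100000 + (-0.030000))/2 = -1.565000
  f(c_1) = f(-1.565000) = 10.556963
  f(a) × f(c) < 0, new interval: [-3.100000, -1.565000]
Iteration 2:
  c_2 = (-3.100000 + (-1.565000))/2 = -2.332500
  f(c_2) = f(-2.332500) = 6.304903
  f(a) × f(c) < 0, new interval: [-3.100000, -2.332500]

After 2 iteration(s), the approximation is c_2 = -2.332500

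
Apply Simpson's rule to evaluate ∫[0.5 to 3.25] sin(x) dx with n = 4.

f(x) = sin(x)
a = 0.5, b = 3.25, n = 4
h = (b - a)/n = 0.687500

Simpson's rule: (h/3)[f(x₀) + 4f(x₁) + 2f(x₂) + ... + f(xₙ)]

x_0 = 0.5000, f(x_0) = 0.479426, coefficient = 1
x_1 = 1.1875, f(x_1) = 0.927437, coefficient = 4
x_2 = 1.8750, f(x_2) = 0.954086, coefficient = 2
x_3 = 2.5625, f(x_3) = 0.547265, coefficient = 4
x_4 = 3.2500, f(x_4) = -0.108195, coefficient = 1

I ≈ (0.687500/3) × 8.178209 = 1.874173
Exact value: 1.871712
Error: 0.002461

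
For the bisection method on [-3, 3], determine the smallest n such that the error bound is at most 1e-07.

We need (b-a)/2^n ≤ 1e-07
(3 - (-3))/2^n ≤ 1e-07
6/2^n ≤ 1e-07
2^n ≥ 60000000
n ≥ log₂(60000000) = 25.84
n ≥ 26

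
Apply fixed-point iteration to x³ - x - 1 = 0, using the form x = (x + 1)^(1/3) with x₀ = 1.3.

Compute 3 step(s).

Equation: x³ - x - 1 = 0
Fixed-point form: x = (x + 1)^(1/3)
x₀ = 1.3

x_1 = g(1.300000) = 1.320006
x_2 = g(1.320006) = 1.323822
x_3 = g(1.323822) = 1.324548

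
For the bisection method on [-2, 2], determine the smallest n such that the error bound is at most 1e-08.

We need (b-a)/2^n ≤ 1e-08
(2 - (-2))/2^n ≤ 1e-08
4/2^n ≤ 1e-08
2^n ≥ 400000000
n ≥ log₂(400000000) = 28.58
n ≥ 29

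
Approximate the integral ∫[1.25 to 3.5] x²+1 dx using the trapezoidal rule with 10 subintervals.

f(x) = x²+1
a = 1.25, b = 3.5, n = 10
h = (b - a)/n = 0.225000

Trapezoidal rule: (h/2)[f(x₀) + 2f(x₁) + 2f(x₂) + ... + f(xₙ)]

x_0 = 1.2500, f(x_0) = 2.562500, coefficient = 1
x_1 = 1.4750, f(x_1) = 3.175625, coefficient = 2
x_2 = 1.7000, f(x_2) = 3.890000, coefficient = 2
x_3 = 1.9250, f(x_3) = 4.705625, coefficient = 2
x_4 = 2.1500, f(x_4) = 5.622500, coefficient = 2
x_5 = 2.3750, f(x_5) = 6.640625, coefficient = 2
x_6 = 2.6000, f(x_6) = 7.760000, coefficient = 2
x_7 = 2.8250, f(x_7) = 8.980625, coefficient = 2
x_8 = 3.0500, f(x_8) = 10.302500, coefficient = 2
x_9 = 3.2750, f(x_9) = 11.725625, coefficient = 2
x_10 = 3.5000, f(x_10) = 13.250000, coefficient = 1

I ≈ (0.225000/2) × 141.418750 = 15.909609
Exact value: 15.890625
Error: 0.018984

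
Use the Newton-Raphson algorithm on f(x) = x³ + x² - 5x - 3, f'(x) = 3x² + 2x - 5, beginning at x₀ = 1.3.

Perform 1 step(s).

f(x) = x³ + x² - 5x - 3
f'(x) = 3x² + 2x - 5
x₀ = 1.3

Newton-Raphson formula: x_{n+1} = x_n - f(x_n)/f'(x_n)

Iteration 1:
  f(1.300000) = -5.613000
  f'(1.300000) = 2.670000
  x_1 = 1.300000 - (-5.613000)/2.670000 = 3.402247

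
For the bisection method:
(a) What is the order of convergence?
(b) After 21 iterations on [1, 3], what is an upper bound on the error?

(a) Bisection has linear (order 1) convergence; the error is halved each step.

(b) Error bound = (b-a)/2^n = (3 - 1)/2^{21}
    = 2/2^{21}

(a) 1 (linear); (b) error ≤ 9.54e-07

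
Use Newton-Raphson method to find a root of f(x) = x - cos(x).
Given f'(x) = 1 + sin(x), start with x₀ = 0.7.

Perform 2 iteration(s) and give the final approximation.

f(x) = x - cos(x)
f'(x) = 1 + sin(x)
x₀ = 0.7

Newton-Raphson formula: x_{n+1} = x_n - f(x_n)/f'(x_n)

Iteration 1:
  f(0.700000) = -0.064842
  f'(0.700000) = 1.644218
  x_1 = 0.700000 - (-0.064842)/1.644218 = 0.739436
Iteration 2:
  f(0.739436) = 0.000588
  f'(0.739436) = 1.673872
  x_2 = 0.739436 - 0.000588/1.673872 = 0.739085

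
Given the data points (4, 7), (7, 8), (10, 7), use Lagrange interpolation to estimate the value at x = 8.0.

Lagrange interpolation formula:
P(x) = Σ yᵢ × Lᵢ(x)
where Lᵢ(x) = Π_{j≠i} (x - xⱼ)/(xᵢ - xⱼ)

L_0(8.0) = (8.0 - 7)/(4 - 7) × (8.0 - 10)/(4 - 10) = -0.111111
L_1(8.0) = (8.0 - 4)/(7 - 4) × (8.0 - 10)/(7 - 10) = 0.888889
L_2(8.0) = (8.0 - 4)/(10 - 4) × (8.0 - 7)/(10 - 7) = 0.222222

P(8.0) = 7×L_0(8.0) + 8×L_1(8.0) + 7×L_2(8.0)
P(8.0) = 7.888889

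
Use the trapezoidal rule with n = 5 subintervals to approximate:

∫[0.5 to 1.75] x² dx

f(x) = x²
a = 0.5, b = 1.75, n = 5
h = (b - a)/n = 0.250000

Trapezoidal rule: (h/2)[f(x₀) + 2f(x₁) + 2f(x₂) + ... + f(xₙ)]

x_0 = 0.5000, f(x_0) = 0.250000, coefficient = 1
x_1 = 0.7500, f(x_1) = 0.562500, coefficient = 2
x_2 = 1.0000, f(x_2) = 1.000000, coefficient = 2
x_3 = 1.2500, f(x_3) = 1.562500, coefficient = 2
x_4 = 1.5000, f(x_4) = 2.250000, coefficient = 2
x_5 = 1.7500, f(x_5) = 3.062500, coefficient = 1

I ≈ (0.250000/2) × 14.062500 = 1.757812
Exact value: 1.744792
Error: 0.013021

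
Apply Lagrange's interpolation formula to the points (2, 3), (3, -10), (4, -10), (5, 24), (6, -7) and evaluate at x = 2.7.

Lagrange interpolation formula:
P(x) = Σ yᵢ × Lᵢ(x)
where Lᵢ(x) = Π_{j≠i} (x - xⱼ)/(xᵢ - xⱼ)

L_0(2.7) = (2.7 - 3)/(2 - 3) × (2.7 - 4)/(2 - 4) × (2.7 - 5)/(2 - 5) × (2.7 - 6)/(2 - 6) = 0.123337
L_1(2.7) = (2.7 - 2)/(3 - 2) × (2.7 - 4)/(3 - 4) × (2.7 - 5)/(3 - 5) × (2.7 - 6)/(3 - 6) = 1.151150
L_2(2.7) = (2.7 - 2)/(4 - 2) × (2.7 - 3)/(4 - 3) × (2.7 - 5)/(4 - 5) × (2.7 - 6)/(4 - 6) = -0.398475
L_3(2.7) = (2.7 - 2)/(5 - 2) × (2.7 - 3)/(5 - 3) × (2.7 - 4)/(5 - 4) × (2.7 - 6)/(5 - 6) = 0.150150
L_4(2.7) = (2.7 - 2)/(6 - 2) × (2.7 - 3)/(6 - 3) × (2.7 - 4)/(6 - 4) × (2.7 - 5)/(6 - 5) = -0.026162

P(2.7) = 3×L_0(2.7) + (-10)×L_1(2.7) + (-10)×L_2(2.7) + 24×L_3(2.7) + (-7)×L_4(2.7)
P(2.7) = -3.370000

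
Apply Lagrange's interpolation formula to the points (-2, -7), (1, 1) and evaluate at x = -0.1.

Lagrange interpolation formula:
P(x) = Σ yᵢ × Lᵢ(x)
where Lᵢ(x) = Π_{j≠i} (x - xⱼ)/(xᵢ - xⱼ)

L_0(-0.1) = (-0.1 - 1)/(-2 - 1) = 0.366667
L_1(-0.1) = (-0.1 - (-2))/(1 - (-2)) = 0.633333

P(-0.1) = (-7)×L_0(-0.1) + 1×L_1(-0.1)
P(-0.1) = -1.933333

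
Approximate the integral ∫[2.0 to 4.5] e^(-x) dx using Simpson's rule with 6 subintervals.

f(x) = e^(-x)
a = 2.0, b = 4.5, n = 6
h = (b - a)/n = 0.416667

Simpson's rule: (h/3)[f(x₀) + 4f(x₁) + 2f(x₂) + ... + f(xₙ)]

x_0 = 2.0000, f(x_0) = 0.135335, coefficient = 1
x_1 = 2.4167, f(x_1) = 0.089219, coefficient = 4
x_2 = 2.8333, f(x_2) = 0.058816, coefficient = 2
x_3 = 3.2500, f(x_3) = 0.038774, coefficient = 4
x_4 = 3.6667, f(x_4) = 0.025562, coefficient = 2
x_5 = 4.0833, f(x_5) = 0.016851, coefficient = 4
x_6 = 4.5000, f(x_6) = 0.011109, coefficient = 1

I ≈ (0.416667/3) × 0.894576 = 0.124247
Exact value: 0.124226
Error: 0.000020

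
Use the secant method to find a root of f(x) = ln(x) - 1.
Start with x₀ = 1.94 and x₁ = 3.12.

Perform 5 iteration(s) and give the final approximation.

f(x) = ln(x) - 1
x₀ = 1.94, x₁ = 3.12

Secant formula: x_{n+1} = x_n - f(x_n)(x_n - x_{n-1})/(f(x_n) - f(x_{n-1}))

Iteration 1:
  f(1.940000) = -0.337312
  f(3.120000) = 0.137833
  x_2 = 3.120000 - 0.137833×(3.120000 - 1.940000)/(0.137833 - (-0.337312))
       = 2.777698
Iteration 2:
  f(3.120000) = 0.137833
  f(2.777698) = 0.021623
  x_3 = 2.777698 - 0.021623×(2.777698 - 3.120000)/(0.021623 - 0.137833)
       = 2.714008
Iteration 3:
  f(2.777698) = 0.021623
  f(2.714008) = -0.001573
  x_4 = 2.714008 - (-0.001573)×(2.714008 - 2.777698)/(-0.001573 - 0.021623)
       = 2.718328
Iteration 4:
  f(2.714008) = -0.001573
  f(2.718328) = 0.000017
  x_5 = 2.718328 - 0.000017×(2.718328 - 2.714008)/(0.000017 - (-0.001573))
       = 2.718282
Iteration 5:
  f(2.718328) = 0.000017
  f(2.718282) = 0.000000
  x_6 = 2.718282 - 0.000000×(2.718282 - 2.718328)/(0.000000 - 0.000017)
       = 2.718282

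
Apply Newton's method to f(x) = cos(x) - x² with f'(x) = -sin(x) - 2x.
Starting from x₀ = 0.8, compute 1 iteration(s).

f(x) = cos(x) - x²
f'(x) = -sin(x) - 2x
x₀ = 0.8

Newton-Raphson formula: x_{n+1} = x_n - f(x_n)/f'(x_n)

Iteration 1:
  f(0.800000) = 0.056707
  f'(0.800000) = -2.317356
  x_1 = 0.800000 - 0.056707/(-2.317356) = 0.824470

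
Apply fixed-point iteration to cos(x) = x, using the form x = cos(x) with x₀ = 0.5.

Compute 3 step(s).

Equation: cos(x) = x
Fixed-point form: x = cos(x)
x₀ = 0.5

x_1 = g(0.500000) = 0.877583
x_2 = g(0.877583) = 0.639012
x_3 = g(0.639012) = 0.802685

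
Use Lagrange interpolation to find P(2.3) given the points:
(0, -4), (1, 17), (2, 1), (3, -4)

Lagrange interpolation formula:
P(x) = Σ yᵢ × Lᵢ(x)
where Lᵢ(x) = Π_{j≠i} (x - xⱼ)/(xᵢ - xⱼ)

L_0(2.3) = (2.3 - 1)/(0 - 1) × (2.3 - 2)/(0 - 2) × (2.3 - 3)/(0 - 3) = 0.045500
L_1(2.3) = (2.3 - 0)/(1 - 0) × (2.3 - 2)/(1 - 2) × (2.3 - 3)/(1 - 3) = -0.241500
L_2(2.3) = (2.3 - 0)/(2 - 0) × (2.3 - 1)/(2 - 1) × (2.3 - 3)/(2 - 3) = 1.046500
L_3(2.3) = (2.3 - 0)/(3 - 0) × (2.3 - 1)/(3 - 1) × (2.3 - 2)/(3 - 2) = 0.149500

P(2.3) = (-4)×L_0(2.3) + 17×L_1(2.3) + 1×L_2(2.3) + (-4)×L_3(2.3)
P(2.3) = -3.839000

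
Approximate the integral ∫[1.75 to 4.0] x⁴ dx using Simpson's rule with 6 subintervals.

f(x) = x⁴
a = 1.75, b = 4.0, n = 6
h = (b - a)/n = 0.375000

Simpson's rule: (h/3)[f(x₀) + 4f(x₁) + 2f(x₂) + ... + f(xₙ)]

x_0 = 1.7500, f(x_0) = 9.378906, coefficient = 1
x_1 = 2.1250, f(x_1) = 20.390869, coefficient = 4
x_2 = 2.5000, f(x_2) = 39.062500, coefficient = 2
x_3 = 2.8750, f(x_3) = 68.320557, coefficient = 4
x_4 = 3.2500, f(x_4) = 111.566406, coefficient = 2
x_5 = 3.6250, f(x_5) = 172.676025, coefficient = 4
x_6 = 4.0000, f(x_6) = 256.000000, coefficient = 1

I ≈ (0.375000/3) × 1612.186523 = 201.523315
Exact value: 201.517383
Error: 0.005933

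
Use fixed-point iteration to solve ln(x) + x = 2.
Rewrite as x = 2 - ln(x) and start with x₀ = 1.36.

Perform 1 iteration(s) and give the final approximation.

Equation: ln(x) + x = 2
Fixed-point form: x = 2 - ln(x)
x₀ = 1.36

x_1 = g(1.360000) = 1.692515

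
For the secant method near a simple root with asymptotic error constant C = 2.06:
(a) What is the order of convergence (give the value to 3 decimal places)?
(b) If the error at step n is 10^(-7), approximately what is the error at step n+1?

(a) Secant method has superlinear convergence with order φ = (1+√5)/2 ≈ 1.618.
    This means |e_{n+1}| ≈ C|e_n|^1.618.

(b) With |e_n| = 10^(-7) and C = 2.06:
    |e_{n+1}| ≈ 2.06 × (10^(-7))^1.618 = 2.06 × 10^(-11.33)

(a) ≈ 1.618 (golden ratio); (b) |e_{n+1}| ≈ 9.719e-12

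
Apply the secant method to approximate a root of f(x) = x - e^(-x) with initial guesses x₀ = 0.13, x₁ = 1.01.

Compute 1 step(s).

f(x) = x - e^(-x)
x₀ = 0.13, x₁ = 1.01

Secant formula: x_{n+1} = x_n - f(x_n)(x_n - x_{n-1})/(f(x_n) - f(x_{n-1}))

Iteration 1:
  f(0.130000) = -0.748095
  f(1.010000) = 0.645781
  x_2 = 1.010000 - 0.645781×(1.010000 - 0.130000)/(0.645781 - (-0.748095))
       = 0.602297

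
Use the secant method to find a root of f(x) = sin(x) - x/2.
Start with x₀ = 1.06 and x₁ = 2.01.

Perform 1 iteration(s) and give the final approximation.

f(x) = sin(x) - x/2
x₀ = 1.06, x₁ = 2.01

Secant formula: x_{n+1} = x_n - f(x_n)(x_n - x_{n-1})/(f(x_n) - f(x_{n-1}))

Iteration 1:
  f(1.060000) = 0.342355
  f(2.010000) = -0.099909
  x_2 = 2.010000 - (-0.099909)×(2.010000 - 1.060000)/(-0.099909 - 0.342355)
       = 1.795391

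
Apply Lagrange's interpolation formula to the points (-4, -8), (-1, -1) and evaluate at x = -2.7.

Lagrange interpolation formula:
P(x) = Σ yᵢ × Lᵢ(x)
where Lᵢ(x) = Π_{j≠i} (x - xⱼ)/(xᵢ - xⱼ)

L_0(-2.7) = (-2.7 - (-1))/(-4 - (-1)) = 0.566667
L_1(-2.7) = (-2.7 - (-4))/(-1 - (-4)) = 0.433333

P(-2.7) = (-8)×L_0(-2.7) + (-1)×L_1(-2.7)
P(-2.7) = -4.966667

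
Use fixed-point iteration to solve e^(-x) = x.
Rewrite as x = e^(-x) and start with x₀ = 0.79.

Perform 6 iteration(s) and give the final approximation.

Equation: e^(-x) = x
Fixed-point form: x = e^(-x)
x₀ = 0.79

x_1 = g(0.790000) = 0.453845
x_2 = g(0.453845) = 0.635181
x_3 = g(0.635181) = 0.529839
x_4 = g(0.529839) = 0.588699
x_5 = g(0.588699) = 0.555049
x_6 = g(0.555049) = 0.574044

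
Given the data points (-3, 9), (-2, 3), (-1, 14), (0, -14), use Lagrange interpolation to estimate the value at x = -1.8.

Lagrange interpolation formula:
P(x) = Σ yᵢ × Lᵢ(x)
where Lᵢ(x) = Π_{j≠i} (x - xⱼ)/(xᵢ - xⱼ)

L_0(-1.8) = (-1.8 - (-2))/(-3 - (-2)) × (-1.8 - (-1))/(-3 - (-1)) × (-1.8 - 0)/(-3 - 0) = -0.048000
L_1(-1.8) = (-1.8 - (-3))/(-2 - (-3)) × (-1.8 - (-1))/(-2 - (-1)) × (-1.8 - 0)/(-2 - 0) = 0.864000
L_2(-1.8) = (-1.8 - (-3))/(-1 - (-3)) × (-1.8 - (-2))/(-1 - (-2)) × (-1.8 - 0)/(-1 - 0) = 0.216000
L_3(-1.8) = (-1.8 - (-3))/(0 - (-3)) × (-1.8 - (-2))/(0 - (-2)) × (-1.8 - (-1))/(0 - (-1)) = -0.032000

P(-1.8) = 9×L_0(-1.8) + 3×L_1(-1.8) + 14×L_2(-1.8) + (-14)×L_3(-1.8)
P(-1.8) = 5.632000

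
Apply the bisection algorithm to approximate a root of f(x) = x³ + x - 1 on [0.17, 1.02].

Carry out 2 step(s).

f(x) = x³ + x - 1
Initial interval: [0.17, 1.02]

Iteration 1:
  c_1 = (0.170000 + 1.020000)/2 = 0.595000
  f(c_1) = f(0.595000) = -0.194355
  f(a) × f(c) ≥ 0, new interval: [0.595000, 1.020000]
Iteration 2:
  c_2 = (0.595000 + 1.020000)/2 = 0.807500
  f(c_2) = f(0.807500) = 0.334035
  f(a) × f(c) < 0, new interval: [0.595000, 0.807500]

After 2 iteration(s), the approximation is c_2 = 0.807500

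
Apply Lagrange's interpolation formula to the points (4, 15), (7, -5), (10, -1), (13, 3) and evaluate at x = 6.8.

Lagrange interpolation formula:
P(x) = Σ yᵢ × Lᵢ(x)
where Lᵢ(x) = Π_{j≠i} (x - xⱼ)/(xᵢ - xⱼ)

L_0(6.8) = (6.8 - 7)/(4 - 7) × (6.8 - 10)/(4 - 10) × (6.8 - 13)/(4 - 13) = 0.024494
L_1(6.8) = (6.8 - 4)/(7 - 4) × (6.8 - 10)/(7 - 10) × (6.8 - 13)/(7 - 13) = 1.028741
L_2(6.8) = (6.8 - 4)/(10 - 4) × (6.8 - 7)/(10 - 7) × (6.8 - 13)/(10 - 13) = -0.064296
L_3(6.8) = (6.8 - 4)/(13 - 4) × (6.8 - 7)/(13 - 7) × (6.8 - 10)/(13 - 10) = 0.011062

P(6.8) = 15×L_0(6.8) + (-5)×L_1(6.8) + (-1)×L_2(6.8) + 3×L_3(6.8)
P(6.8) = -4.678815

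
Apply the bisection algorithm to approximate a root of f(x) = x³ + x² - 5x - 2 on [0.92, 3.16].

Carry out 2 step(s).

f(x) = x³ + x² - 5x - 2
Initial interval: [0.92, 3.16]

Iteration 1:
  c_1 = (0.920000 + 3.160000)/2 = 2.040000
  f(c_1) = f(2.040000) = 0.451264
  f(a) × f(c) < 0, new interval: [0.920000, 2.040000]
Iteration 2:
  c_2 = (0.920000 + 2.040000)/2 = 1.480000
  f(c_2) = f(1.480000) = -3.967808
  f(a) × f(c) ≥ 0, new interval: [1.480000, 2.040000]

After 2 iteration(s), the approximation is c_2 = 1.480000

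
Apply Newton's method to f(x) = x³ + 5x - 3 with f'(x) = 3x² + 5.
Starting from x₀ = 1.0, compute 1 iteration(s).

f(x) = x³ + 5x - 3
f'(x) = 3x² + 5
x₀ = 1.0

Newton-Raphson formula: x_{n+1} = x_n - f(x_n)/f'(x_n)

Iteration 1:
  f(1.000000) = 3.000000
  f'(1.000000) = 8.000000
  x_1 = 1.000000 - 3.000000/8.000000 = 0.625000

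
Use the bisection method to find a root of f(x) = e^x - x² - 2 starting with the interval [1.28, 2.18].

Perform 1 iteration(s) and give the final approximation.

f(x) = e^x - x² - 2
Initial interval: [1.28, 2.18]

Iteration 1:
  c_1 = (1.280000 + 2.180000)/2 = 1.730000
  f(c_1) = f(1.730000) = 0.647754
  f(a) × f(c) < 0, new interval: [1.280000, 1.730000]

After 1 iteration(s), the approximation is c_1 = 1.730000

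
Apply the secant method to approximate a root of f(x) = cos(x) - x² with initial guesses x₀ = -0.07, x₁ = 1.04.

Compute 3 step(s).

f(x) = cos(x) - x²
x₀ = -0.07, x₁ = 1.04

Secant formula: x_{n+1} = x_n - f(x_n)(x_n - x_{n-1})/(f(x_n) - f(x_{n-1}))

Iteration 1:
  f(-0.070000) = 0.992651
  f(1.040000) = -0.575380
  x_2 = 1.040000 - (-0.575380)×(1.040000 - (-0.070000))/(-0.575380 - 0.992651)
       = 0.632692
Iteration 2:
  f(1.040000) = -0.575380
  f(0.632692) = 0.406139
  x_3 = 0.632692 - 0.406139×(0.632692 - 1.040000)/(0.406139 - (-0.575380))
       = 0.801231
Iteration 3:
  f(0.632692) = 0.406139
  f(0.801231) = 0.053853
  x_4 = 0.801231 - 0.053853×(0.801231 - 0.632692)/(0.053853 - 0.406139)
       = 0.826995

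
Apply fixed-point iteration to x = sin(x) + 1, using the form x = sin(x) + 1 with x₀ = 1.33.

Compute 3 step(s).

Equation: x = sin(x) + 1
Fixed-point form: x = sin(x) + 1
x₀ = 1.33

x_1 = g(1.330000) = 1.971148
x_2 = g(1.971148) = 1.920924
x_3 = g(1.920924) = 1.939329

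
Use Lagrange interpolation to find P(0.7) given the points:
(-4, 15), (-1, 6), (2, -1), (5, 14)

Lagrange interpolation formula:
P(x) = Σ yᵢ × Lᵢ(x)
where Lᵢ(x) = Π_{j≠i} (x - xⱼ)/(xᵢ - xⱼ)

L_0(0.7) = (0.7 - (-1))/(-4 - (-1)) × (0.7 - 2)/(-4 - 2) × (0.7 - 5)/(-4 - 5) = -0.058660
L_1(0.7) = (0.7 - (-4))/(-1 - (-4)) × (0.7 - 2)/(-1 - 2) × (0.7 - 5)/(-1 - 5) = 0.486537
L_2(0.7) = (0.7 - (-4))/(2 - (-4)) × (0.7 - (-1))/(2 - (-1)) × (0.7 - 5)/(2 - 5) = 0.636241
L_3(0.7) = (0.7 - (-4))/(5 - (-4)) × (0.7 - (-1))/(5 - (-1)) × (0.7 - 2)/(5 - 2) = -0.064117

P(0.7) = 15×L_0(0.7) + 6×L_1(0.7) + (-1)×L_2(0.7) + 14×L_3(0.7)
P(0.7) = 0.505432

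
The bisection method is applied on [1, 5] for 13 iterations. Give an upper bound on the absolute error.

Bisection error bound: |error| ≤ (b-a)/2^n
|error| ≤ (5 - 1)/2^13 = 4/2^13
|error| ≤ 0.0004882812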